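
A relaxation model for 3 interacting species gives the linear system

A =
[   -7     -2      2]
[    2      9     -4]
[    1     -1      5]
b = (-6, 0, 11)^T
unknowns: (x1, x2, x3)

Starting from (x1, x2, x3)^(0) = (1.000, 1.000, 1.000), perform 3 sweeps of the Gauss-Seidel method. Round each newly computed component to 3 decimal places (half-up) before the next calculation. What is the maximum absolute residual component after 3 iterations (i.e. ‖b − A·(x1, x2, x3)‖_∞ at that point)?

0.099

Iteration 1:
  x1 = (-6 - (-2)·1.000 - (2)·1.000) / (-7) = 0.857
  x2 = (0 - (2)·0.857 - (-4)·1.000) / (9) = 0.254
  x3 = (11 - (1)·0.857 - (-1)·0.254) / (5) = 2.079
Iteration 2:
  x1 = (-6 - (-2)·0.254 - (2)·2.079) / (-7) = 1.379
  x2 = (0 - (2)·1.379 - (-4)·2.079) / (9) = 0.618
  x3 = (11 - (1)·1.379 - (-1)·0.618) / (5) = 2.048
Iteration 3:
  x1 = (-6 - (-2)·0.618 - (2)·2.048) / (-7) = 1.266
  x2 = (0 - (2)·1.266 - (-4)·2.048) / (9) = 0.629
  x3 = (11 - (1)·1.266 - (-1)·0.629) / (5) = 2.073
Residual b − A·x = (-0.026, 0.099, -0.002); ∞-norm = 0.099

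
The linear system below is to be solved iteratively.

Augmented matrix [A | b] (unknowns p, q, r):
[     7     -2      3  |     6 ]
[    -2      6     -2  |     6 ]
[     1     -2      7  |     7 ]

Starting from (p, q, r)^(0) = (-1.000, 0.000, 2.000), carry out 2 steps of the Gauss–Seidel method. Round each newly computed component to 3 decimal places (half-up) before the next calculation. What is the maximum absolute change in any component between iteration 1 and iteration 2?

Iteration 1:
  p = (6 - (-2)·0.000 - (3)·2.000) / (7) = 0.000
  q = (6 - (-2)·0.000 - (-2)·2.000) / (6) = 1.667
  r = (7 - (1)·0.000 - (-2)·1.667) / (7) = 1.476
Iteration 2:
  p = (6 - (-2)·1.667 - (3)·1.476) / (7) = 0.701
  q = (6 - (-2)·0.701 - (-2)·1.476) / (6) = 1.726
  r = (7 - (1)·0.701 - (-2)·1.726) / (7) = 1.393
Change: (0.701, 0.059, -0.083) → max |·| = 0.701

0.701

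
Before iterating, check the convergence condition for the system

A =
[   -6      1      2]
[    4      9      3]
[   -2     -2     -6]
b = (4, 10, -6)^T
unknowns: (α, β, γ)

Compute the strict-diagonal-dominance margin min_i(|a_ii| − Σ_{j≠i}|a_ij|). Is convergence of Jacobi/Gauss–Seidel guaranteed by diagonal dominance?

2

row 1: |-6| − (1+2) = 3
row 2: |9| − (4+3) = 2
row 3: |-6| − (2+2) = 2
minimum over rows = 2 → strictly diagonally dominant (convergence guaranteed)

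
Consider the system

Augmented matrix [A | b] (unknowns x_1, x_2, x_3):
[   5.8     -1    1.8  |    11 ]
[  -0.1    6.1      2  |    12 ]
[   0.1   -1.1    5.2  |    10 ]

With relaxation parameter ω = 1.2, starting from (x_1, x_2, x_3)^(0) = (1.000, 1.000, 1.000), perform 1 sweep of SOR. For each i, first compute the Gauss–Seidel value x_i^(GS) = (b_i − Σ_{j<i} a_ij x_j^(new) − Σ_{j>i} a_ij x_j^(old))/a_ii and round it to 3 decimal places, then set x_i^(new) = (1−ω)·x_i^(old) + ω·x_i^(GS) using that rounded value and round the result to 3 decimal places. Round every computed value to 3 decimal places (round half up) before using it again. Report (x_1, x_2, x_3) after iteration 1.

Iteration 1:
  x_1: GS value = (11 - (-1)·1.000 - (1.8)·1.000) / (5.8) = 1.759;  x_1 ← (1−ω)·1.000 + ω·1.759 = 1.911
  x_2: GS value = (12 - (-0.1)·1.911 - (2)·1.000) / (6.1) = 1.671;  x_2 ← (1−ω)·1.000 + ω·1.671 = 1.805
  x_3: GS value = (10 - (0.1)·1.911 - (-1.1)·1.805) / (5.2) = 2.268;  x_3 ← (1−ω)·1.000 + ω·2.268 = 2.522

(1.911, 1.805, 2.522)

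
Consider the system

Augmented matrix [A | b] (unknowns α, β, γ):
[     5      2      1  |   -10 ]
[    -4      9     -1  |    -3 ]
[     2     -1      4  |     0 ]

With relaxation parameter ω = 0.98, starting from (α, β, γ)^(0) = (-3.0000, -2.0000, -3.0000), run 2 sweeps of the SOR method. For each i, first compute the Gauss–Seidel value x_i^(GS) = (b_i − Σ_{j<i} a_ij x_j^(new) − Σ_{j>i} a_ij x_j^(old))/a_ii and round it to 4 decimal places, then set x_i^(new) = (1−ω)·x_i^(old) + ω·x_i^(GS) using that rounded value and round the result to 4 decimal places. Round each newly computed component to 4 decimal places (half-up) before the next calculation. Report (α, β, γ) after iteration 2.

Iteration 1:
  α: GS value = (-10 - (2)·-2.0000 - (1)·-3.0000) / (5) = -0.6000;  α ← (1−ω)·-3.0000 + ω·-0.6000 = -0.6480
  β: GS value = (-3 - (-4)·-0.6480 - (-1)·-3.0000) / (9) = -0.9547;  β ← (1−ω)·-2.0000 + ω·-0.9547 = -0.9756
  γ: GS value = (0 - (2)·-0.6480 - (-1)·-0.9756) / (4) = 0.0801;  γ ← (1−ω)·-3.0000 + ω·0.0801 = 0.0185
Iteration 2:
  α: GS value = (-10 - (2)·-0.9756 - (1)·0.0185) / (5) = -1.6135;  α ← (1−ω)·-0.6480 + ω·-1.6135 = -1.5942
  β: GS value = (-3 - (-4)·-1.5942 - (-1)·0.0185) / (9) = -1.0398;  β ← (1−ω)·-0.9756 + ω·-1.0398 = -1.0385
  γ: GS value = (0 - (2)·-1.5942 - (-1)·-1.0385) / (4) = 0.5375;  γ ← (1−ω)·0.0185 + ω·0.5375 = 0.5271

(-1.5942, -1.0385, 0.5271)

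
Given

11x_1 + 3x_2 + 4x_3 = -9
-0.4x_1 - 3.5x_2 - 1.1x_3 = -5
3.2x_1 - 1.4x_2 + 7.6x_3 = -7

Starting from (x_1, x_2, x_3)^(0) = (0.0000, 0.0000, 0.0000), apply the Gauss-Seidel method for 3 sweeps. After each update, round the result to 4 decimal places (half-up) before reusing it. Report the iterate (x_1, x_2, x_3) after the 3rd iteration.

(-1.2162, 1.6125, -0.1119)

Iteration 1:
  x_1 = (-9 - (3)·0.0000 - (4)·0.0000) / (11) = -0.8182
  x_2 = (-5 - (-0.4)·-0.8182 - (-1.1)·0.0000) / (-3.5) = 1.5221
  x_3 = (-7 - (3.2)·-0.8182 - (-1.4)·1.5221) / (7.6) = -0.2962
Iteration 2:
  x_1 = (-9 - (3)·1.5221 - (4)·-0.2962) / (11) = -1.1256
  x_2 = (-5 - (-0.4)·-1.1256 - (-1.1)·-0.2962) / (-3.5) = 1.6503
  x_3 = (-7 - (3.2)·-1.1256 - (-1.4)·1.6503) / (7.6) = -0.1431
Iteration 3:
  x_1 = (-9 - (3)·1.6503 - (4)·-0.1431) / (11) = -1.2162
  x_2 = (-5 - (-0.4)·-1.2162 - (-1.1)·-0.1431) / (-3.5) = 1.6125
  x_3 = (-7 - (3.2)·-1.2162 - (-1.4)·1.6125) / (7.6) = -0.1119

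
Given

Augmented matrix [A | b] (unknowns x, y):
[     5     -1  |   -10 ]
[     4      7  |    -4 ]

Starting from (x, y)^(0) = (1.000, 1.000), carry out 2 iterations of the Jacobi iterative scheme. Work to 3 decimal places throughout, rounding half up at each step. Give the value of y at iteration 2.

Iteration 1:
  x = (-10 - (-1)·1.000) / (5) = -1.800
  y = (-4 - (4)·1.000) / (7) = -1.143
Iteration 2:
  x = (-10 - (-1)·-1.143) / (5) = -2.229
  y = (-4 - (4)·-1.800) / (7) = 0.457

0.457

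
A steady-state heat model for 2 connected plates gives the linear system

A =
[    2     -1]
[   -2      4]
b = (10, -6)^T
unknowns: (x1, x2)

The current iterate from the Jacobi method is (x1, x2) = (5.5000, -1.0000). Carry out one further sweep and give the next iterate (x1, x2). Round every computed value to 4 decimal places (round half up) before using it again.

One sweep:
  x1 = (10 - (-1)·-1.0000) / (2) = 4.5000
  x2 = (-6 - (-2)·5.5000) / (4) = 1.2500

(4.5000, 1.2500)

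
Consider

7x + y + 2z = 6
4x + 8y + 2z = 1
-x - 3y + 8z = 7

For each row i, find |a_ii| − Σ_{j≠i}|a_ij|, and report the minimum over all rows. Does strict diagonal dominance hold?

2

row 1: |7| − (1+2) = 4
row 2: |8| − (4+2) = 2
row 3: |8| − (1+3) = 4
minimum over rows = 2 → strictly diagonally dominant (convergence guaranteed)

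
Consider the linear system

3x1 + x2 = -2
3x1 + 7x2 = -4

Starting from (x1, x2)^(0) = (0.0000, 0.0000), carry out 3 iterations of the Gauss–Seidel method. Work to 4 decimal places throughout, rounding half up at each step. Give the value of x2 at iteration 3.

-0.3324

Iteration 1:
  x1 = (-2 - (1)·0.0000) / (3) = -0.6667
  x2 = (-4 - (3)·-0.6667) / (7) = -0.2857
Iteration 2:
  x1 = (-2 - (1)·-0.2857) / (3) = -0.5714
  x2 = (-4 - (3)·-0.5714) / (7) = -0.3265
Iteration 3:
  x1 = (-2 - (1)·-0.3265) / (3) = -0.5578
  x2 = (-4 - (3)·-0.5578) / (7) = -0.3324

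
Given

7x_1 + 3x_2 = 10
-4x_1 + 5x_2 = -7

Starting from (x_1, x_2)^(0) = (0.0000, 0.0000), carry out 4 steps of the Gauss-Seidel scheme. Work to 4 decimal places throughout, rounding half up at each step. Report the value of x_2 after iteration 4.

Iteration 1:
  x_1 = (10 - (3)·0.0000) / (7) = 1.4286
  x_2 = (-7 - (-4)·1.4286) / (5) = -0.2571
Iteration 2:
  x_1 = (10 - (3)·-0.2571) / (7) = 1.5388
  x_2 = (-7 - (-4)·1.5388) / (5) = -0.1690
Iteration 3:
  x_1 = (10 - (3)·-0.1690) / (7) = 1.5010
  x_2 = (-7 - (-4)·1.5010) / (5) = -0.1992
Iteration 4:
  x_1 = (10 - (3)·-0.1992) / (7) = 1.5139
  x_2 = (-7 - (-4)·1.5139) / (5) = -0.1889

-0.1889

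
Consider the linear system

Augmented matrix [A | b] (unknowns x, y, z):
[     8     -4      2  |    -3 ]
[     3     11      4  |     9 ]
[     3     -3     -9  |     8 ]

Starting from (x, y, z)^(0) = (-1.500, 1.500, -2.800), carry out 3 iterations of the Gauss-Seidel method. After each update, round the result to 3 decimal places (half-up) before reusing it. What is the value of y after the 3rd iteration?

1.080

Iteration 1:
  x = (-3 - (-4)·1.500 - (2)·-2.800) / (8) = 1.075
  y = (9 - (3)·1.075 - (4)·-2.800) / (11) = 1.543
  z = (8 - (3)·1.075 - (-3)·1.543) / (-9) = -1.045
Iteration 2:
  x = (-3 - (-4)·1.543 - (2)·-1.045) / (8) = 0.658
  y = (9 - (3)·0.658 - (4)·-1.045) / (11) = 1.019
  z = (8 - (3)·0.658 - (-3)·1.019) / (-9) = -1.009
Iteration 3:
  x = (-3 - (-4)·1.019 - (2)·-1.009) / (8) = 0.387
  y = (9 - (3)·0.387 - (4)·-1.009) / (11) = 1.080
  z = (8 - (3)·0.387 - (-3)·1.080) / (-9) = -1.120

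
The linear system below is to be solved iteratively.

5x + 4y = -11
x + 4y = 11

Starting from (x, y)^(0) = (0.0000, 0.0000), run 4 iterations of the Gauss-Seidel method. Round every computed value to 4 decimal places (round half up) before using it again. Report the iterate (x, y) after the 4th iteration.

(-5.4736, 4.1184)

Iteration 1:
  x = (-11 - (4)·0.0000) / (5) = -2.2000
  y = (11 - (1)·-2.2000) / (4) = 3.3000
Iteration 2:
  x = (-11 - (4)·3.3000) / (5) = -4.8400
  y = (11 - (1)·-4.8400) / (4) = 3.9600
Iteration 3:
  x = (-11 - (4)·3.9600) / (5) = -5.3680
  y = (11 - (1)·-5.3680) / (4) = 4.0920
Iteration 4:
  x = (-11 - (4)·4.0920) / (5) = -5.4736
  y = (11 - (1)·-5.4736) / (4) = 4.1184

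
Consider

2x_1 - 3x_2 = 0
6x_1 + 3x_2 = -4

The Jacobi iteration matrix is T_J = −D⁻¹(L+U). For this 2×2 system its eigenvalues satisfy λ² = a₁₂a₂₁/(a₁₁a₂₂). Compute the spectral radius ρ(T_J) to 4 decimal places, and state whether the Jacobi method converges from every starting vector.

a₁₂a₂₁/(a₁₁a₂₂) = (-3)·(6) / ((2)·(3)) = -3.000000
ρ = √|-3.000000| = √3.000000 = 1.7321
ρ > 1, so Jacobi diverges

1.7321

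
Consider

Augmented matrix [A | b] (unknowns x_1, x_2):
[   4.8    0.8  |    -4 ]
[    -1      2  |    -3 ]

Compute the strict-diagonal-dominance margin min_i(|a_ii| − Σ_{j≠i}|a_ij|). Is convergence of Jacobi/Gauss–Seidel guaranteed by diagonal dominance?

1

row 1: |4.8| − (0.8) = 4
row 2: |2| − (1) = 1
minimum over rows = 1 → strictly diagonally dominant (convergence guaranteed)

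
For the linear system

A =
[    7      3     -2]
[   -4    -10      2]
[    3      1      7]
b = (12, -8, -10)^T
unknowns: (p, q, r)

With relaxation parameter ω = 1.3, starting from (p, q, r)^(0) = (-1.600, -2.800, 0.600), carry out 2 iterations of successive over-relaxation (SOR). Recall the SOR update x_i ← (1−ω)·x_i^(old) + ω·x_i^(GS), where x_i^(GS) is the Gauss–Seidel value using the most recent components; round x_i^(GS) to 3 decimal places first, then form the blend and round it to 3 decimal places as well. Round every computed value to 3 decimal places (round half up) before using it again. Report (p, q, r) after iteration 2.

Iteration 1:
  p: GS value = (12 - (3)·-2.800 - (-2)·0.600) / (7) = 3.086;  p ← (1−ω)·-1.600 + ω·3.086 = 4.492
  q: GS value = (-8 - (-4)·4.492 - (2)·0.600) / (-10) = -0.877;  q ← (1−ω)·-2.800 + ω·-0.877 = -0.300
  r: GS value = (-10 - (3)·4.492 - (1)·-0.300) / (7) = -3.311;  r ← (1−ω)·0.600 + ω·-3.311 = -4.484
Iteration 2:
  p: GS value = (12 - (3)·-0.300 - (-2)·-4.484) / (7) = 0.562;  p ← (1−ω)·4.492 + ω·0.562 = -0.617
  q: GS value = (-8 - (-4)·-0.617 - (2)·-4.484) / (-10) = 0.150;  q ← (1−ω)·-0.300 + ω·0.150 = 0.285
  r: GS value = (-10 - (3)·-0.617 - (1)·0.285) / (7) = -1.205;  r ← (1−ω)·-4.484 + ω·-1.205 = -0.221

(-0.617, 0.285, -0.221)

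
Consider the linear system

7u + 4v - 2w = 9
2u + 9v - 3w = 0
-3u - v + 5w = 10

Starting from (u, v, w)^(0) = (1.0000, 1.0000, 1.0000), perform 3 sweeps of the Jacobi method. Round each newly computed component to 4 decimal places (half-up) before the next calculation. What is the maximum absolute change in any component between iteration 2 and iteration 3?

Iteration 1:
  u = (9 - (4)·1.0000 - (-2)·1.0000) / (7) = 1.0000
  v = (0 - (2)·1.0000 - (-3)·1.0000) / (9) = 0.1111
  w = (10 - (-3)·1.0000 - (-1)·1.0000) / (5) = 2.8000
Iteration 2:
  u = (9 - (4)·0.1111 - (-2)·2.8000) / (7) = 2.0222
  v = (0 - (2)·1.0000 - (-3)·2.8000) / (9) = 0.7111
  w = (10 - (-3)·1.0000 - (-1)·0.1111) / (5) = 2.6222
Iteration 3:
  u = (9 - (4)·0.7111 - (-2)·2.6222) / (7) = 1.6286
  v = (0 - (2)·2.0222 - (-3)·2.6222) / (9) = 0.4247
  w = (10 - (-3)·2.0222 - (-1)·0.7111) / (5) = 3.3555
Change: (-0.3936, -0.2864, 0.7333) → max |·| = 0.7333

0.7333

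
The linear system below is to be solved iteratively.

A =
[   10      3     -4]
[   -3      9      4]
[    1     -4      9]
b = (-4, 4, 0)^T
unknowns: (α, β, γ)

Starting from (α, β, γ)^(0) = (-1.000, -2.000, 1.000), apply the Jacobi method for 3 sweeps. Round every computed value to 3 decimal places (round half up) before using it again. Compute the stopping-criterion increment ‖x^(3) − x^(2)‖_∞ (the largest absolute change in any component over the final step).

0.723

Iteration 1:
  α = (-4 - (3)·-2.000 - (-4)·1.000) / (10) = 0.600
  β = (4 - (-3)·-1.000 - (4)·1.000) / (9) = -0.333
  γ = (0 - (1)·-1.000 - (-4)·-2.000) / (9) = -0.778
Iteration 2:
  α = (-4 - (3)·-0.333 - (-4)·-0.778) / (10) = -0.611
  β = (4 - (-3)·0.600 - (4)·-0.778) / (9) = 0.990
  γ = (0 - (1)·0.600 - (-4)·-0.333) / (9) = -0.215
Iteration 3:
  α = (-4 - (3)·0.990 - (-4)·-0.215) / (10) = -0.783
  β = (4 - (-3)·-0.611 - (4)·-0.215) / (9) = 0.336
  γ = (0 - (1)·-0.611 - (-4)·0.990) / (9) = 0.508
Change: (-0.172, -0.654, 0.723) → max |·| = 0.723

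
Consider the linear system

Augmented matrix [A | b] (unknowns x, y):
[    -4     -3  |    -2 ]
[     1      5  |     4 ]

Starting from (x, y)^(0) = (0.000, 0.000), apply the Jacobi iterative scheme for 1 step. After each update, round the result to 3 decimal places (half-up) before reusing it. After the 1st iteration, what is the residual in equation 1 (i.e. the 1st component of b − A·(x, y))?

Iteration 1:
  x = (-2 - (-3)·0.000) / (-4) = 0.500
  y = (4 - (1)·0.000) / (5) = 0.800
Residual b − A·x = (2.400, -0.500)

2.400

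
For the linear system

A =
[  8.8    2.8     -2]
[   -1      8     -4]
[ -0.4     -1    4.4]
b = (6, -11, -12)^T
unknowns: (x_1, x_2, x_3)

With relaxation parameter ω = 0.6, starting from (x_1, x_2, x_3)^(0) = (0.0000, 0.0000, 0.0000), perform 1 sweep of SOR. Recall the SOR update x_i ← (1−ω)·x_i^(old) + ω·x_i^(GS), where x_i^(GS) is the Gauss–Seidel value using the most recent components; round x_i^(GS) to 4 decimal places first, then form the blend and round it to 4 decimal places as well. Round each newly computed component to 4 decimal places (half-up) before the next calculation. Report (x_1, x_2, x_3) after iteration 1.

(0.4091, -0.7943, -1.7224)

Iteration 1:
  x_1: GS value = (6 - (2.8)·0.0000 - (-2)·0.0000) / (8.8) = 0.6818;  x_1 ← (1−ω)·0.0000 + ω·0.6818 = 0.4091
  x_2: GS value = (-11 - (-1)·0.4091 - (-4)·0.0000) / (8) = -1.3239;  x_2 ← (1−ω)·0.0000 + ω·-1.3239 = -0.7943
  x_3: GS value = (-12 - (-0.4)·0.4091 - (-1)·-0.7943) / (4.4) = -2.8706;  x_3 ← (1−ω)·0.0000 + ω·-2.8706 = -1.7224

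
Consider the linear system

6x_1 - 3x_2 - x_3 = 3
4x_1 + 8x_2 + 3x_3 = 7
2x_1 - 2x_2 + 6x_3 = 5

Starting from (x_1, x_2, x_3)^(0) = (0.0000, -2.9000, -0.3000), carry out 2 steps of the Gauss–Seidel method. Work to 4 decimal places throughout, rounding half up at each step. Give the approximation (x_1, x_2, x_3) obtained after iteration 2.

Iteration 1:
  x_1 = (3 - (-3)·-2.9000 - (-1)·-0.3000) / (6) = -1.0000
  x_2 = (7 - (4)·-1.0000 - (3)·-0.3000) / (8) = 1.4875
  x_3 = (5 - (2)·-1.0000 - (-2)·1.4875) / (6) = 1.6625
Iteration 2:
  x_1 = (3 - (-3)·1.4875 - (-1)·1.6625) / (6) = 1.5208
  x_2 = (7 - (4)·1.5208 - (3)·1.6625) / (8) = -0.5088
  x_3 = (5 - (2)·1.5208 - (-2)·-0.5088) / (6) = 0.1568

(1.5208, -0.5088, 0.1568)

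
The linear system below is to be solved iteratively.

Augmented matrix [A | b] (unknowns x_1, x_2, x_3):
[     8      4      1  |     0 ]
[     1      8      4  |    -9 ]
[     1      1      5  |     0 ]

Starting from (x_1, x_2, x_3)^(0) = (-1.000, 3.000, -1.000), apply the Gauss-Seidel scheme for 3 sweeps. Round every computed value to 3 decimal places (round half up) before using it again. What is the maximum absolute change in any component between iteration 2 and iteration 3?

0.456

Iteration 1:
  x_1 = (0 - (4)·3.000 - (1)·-1.000) / (8) = -1.375
  x_2 = (-9 - (1)·-1.375 - (4)·-1.000) / (8) = -0.453
  x_3 = (0 - (1)·-1.375 - (1)·-0.453) / (5) = 0.366
Iteration 2:
  x_1 = (0 - (4)·-0.453 - (1)·0.366) / (8) = 0.181
  x_2 = (-9 - (1)·0.181 - (4)·0.366) / (8) = -1.331
  x_3 = (0 - (1)·0.181 - (1)·-1.331) / (5) = 0.230
Iteration 3:
  x_1 = (0 - (4)·-1.331 - (1)·0.230) / (8) = 0.637
  x_2 = (-9 - (1)·0.637 - (4)·0.230) / (8) = -1.320
  x_3 = (0 - (1)·0.637 - (1)·-1.320) / (5) = 0.137
Change: (0.456, 0.011, -0.093) → max |·| = 0.456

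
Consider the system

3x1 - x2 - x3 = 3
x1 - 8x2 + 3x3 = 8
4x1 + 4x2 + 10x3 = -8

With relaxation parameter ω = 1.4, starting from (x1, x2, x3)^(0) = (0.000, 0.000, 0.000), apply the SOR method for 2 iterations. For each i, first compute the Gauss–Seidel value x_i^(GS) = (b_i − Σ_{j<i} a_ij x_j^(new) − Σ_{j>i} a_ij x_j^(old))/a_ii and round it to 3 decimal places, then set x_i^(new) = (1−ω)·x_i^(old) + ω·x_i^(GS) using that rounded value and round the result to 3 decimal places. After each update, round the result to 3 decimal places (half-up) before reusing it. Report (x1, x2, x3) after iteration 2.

(-0.286, -1.648, 0.466)

Iteration 1:
  x1: GS value = (3 - (-1)·0.000 - (-1)·0.000) / (3) = 1.000;  x1 ← (1−ω)·0.000 + ω·1.000 = 1.400
  x2: GS value = (8 - (1)·1.400 - (3)·0.000) / (-8) = -0.825;  x2 ← (1−ω)·0.000 + ω·-0.825 = -1.155
  x3: GS value = (-8 - (4)·1.400 - (4)·-1.155) / (10) = -0.898;  x3 ← (1−ω)·0.000 + ω·-0.898 = -1.257
Iteration 2:
  x1: GS value = (3 - (-1)·-1.155 - (-1)·-1.257) / (3) = 0.196;  x1 ← (1−ω)·1.400 + ω·0.196 = -0.286
  x2: GS value = (8 - (1)·-0.286 - (3)·-1.257) / (-8) = -1.507;  x2 ← (1−ω)·-1.155 + ω·-1.507 = -1.648
  x3: GS value = (-8 - (4)·-0.286 - (4)·-1.648) / (10) = -0.026;  x3 ← (1−ω)·-1.257 + ω·-0.026 = 0.466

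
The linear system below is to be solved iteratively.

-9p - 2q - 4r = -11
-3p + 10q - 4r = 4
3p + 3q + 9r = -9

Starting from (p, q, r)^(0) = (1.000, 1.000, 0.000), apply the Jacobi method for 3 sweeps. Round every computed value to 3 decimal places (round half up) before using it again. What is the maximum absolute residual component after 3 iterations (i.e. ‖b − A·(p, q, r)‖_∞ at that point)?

1.155

Iteration 1:
  p = (-11 - (-2)·1.000 - (-4)·0.000) / (-9) = 1.000
  q = (4 - (-3)·1.000 - (-4)·0.000) / (10) = 0.700
  r = (-9 - (3)·1.000 - (3)·1.000) / (9) = -1.667
Iteration 2:
  p = (-11 - (-2)·0.700 - (-4)·-1.667) / (-9) = 1.808
  q = (4 - (-3)·1.000 - (-4)·-1.667) / (10) = 0.033
  r = (-9 - (3)·1.000 - (3)·0.700) / (9) = -1.567
Iteration 3:
  p = (-11 - (-2)·0.033 - (-4)·-1.567) / (-9) = 1.911
  q = (4 - (-3)·1.808 - (-4)·-1.567) / (10) = 0.316
  r = (-9 - (3)·1.808 - (3)·0.033) / (9) = -1.614
Residual b − A·x = (0.375, 0.117, -1.155); ∞-norm = 1.155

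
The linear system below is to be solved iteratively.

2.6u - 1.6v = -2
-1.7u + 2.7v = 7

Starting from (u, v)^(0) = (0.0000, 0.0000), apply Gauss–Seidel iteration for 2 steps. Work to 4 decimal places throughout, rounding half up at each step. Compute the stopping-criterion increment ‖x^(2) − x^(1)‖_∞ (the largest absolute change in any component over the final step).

1.2974

Iteration 1:
  u = (-2 - (-1.6)·0.0000) / (2.6) = -0.7692
  v = (7 - (-1.7)·-0.7692) / (2.7) = 2.1083
Iteration 2:
  u = (-2 - (-1.6)·2.1083) / (2.6) = 0.5282
  v = (7 - (-1.7)·0.5282) / (2.7) = 2.9252
Change: (1.2974, 0.8169) → max |·| = 1.2974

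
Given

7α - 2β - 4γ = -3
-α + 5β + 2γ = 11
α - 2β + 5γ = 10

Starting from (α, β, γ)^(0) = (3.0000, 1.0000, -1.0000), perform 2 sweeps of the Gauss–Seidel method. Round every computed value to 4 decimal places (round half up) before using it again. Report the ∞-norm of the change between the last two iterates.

2.7739

Iteration 1:
  α = (-3 - (-2)·1.0000 - (-4)·-1.0000) / (7) = -0.7143
  β = (11 - (-1)·-0.7143 - (2)·-1.0000) / (5) = 2.4571
  γ = (10 - (1)·-0.7143 - (-2)·2.4571) / (5) = 3.1257
Iteration 2:
  α = (-3 - (-2)·2.4571 - (-4)·3.1257) / (7) = 2.0596
  β = (11 - (-1)·2.0596 - (2)·3.1257) / (5) = 1.3616
  γ = (10 - (1)·2.0596 - (-2)·1.3616) / (5) = 2.1327
Change: (2.7739, -1.0955, -0.9930) → max |·| = 2.7739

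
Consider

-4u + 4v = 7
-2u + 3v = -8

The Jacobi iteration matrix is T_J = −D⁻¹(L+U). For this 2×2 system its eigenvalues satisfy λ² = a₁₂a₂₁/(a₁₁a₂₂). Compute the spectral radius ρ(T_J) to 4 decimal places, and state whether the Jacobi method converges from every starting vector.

a₁₂a₂₁/(a₁₁a₂₂) = (4)·(-2) / ((-4)·(3)) = 0.666667
ρ = √|0.666667| = √0.666667 = 0.8165
ρ < 1, so Jacobi converges

0.8165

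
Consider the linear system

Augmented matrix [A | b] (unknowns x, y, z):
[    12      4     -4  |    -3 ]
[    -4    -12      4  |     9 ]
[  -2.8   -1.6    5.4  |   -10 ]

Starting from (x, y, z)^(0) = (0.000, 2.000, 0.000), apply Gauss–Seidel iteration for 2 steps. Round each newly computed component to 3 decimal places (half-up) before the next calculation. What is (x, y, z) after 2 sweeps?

(-0.922, -1.262, -2.704)

Iteration 1:
  x = (-3 - (4)·2.000 - (-4)·0.000) / (12) = -0.917
  y = (9 - (-4)·-0.917 - (4)·0.000) / (-12) = -0.444
  z = (-10 - (-2.8)·-0.917 - (-1.6)·-0.444) / (5.4) = -2.459
Iteration 2:
  x = (-3 - (4)·-0.444 - (-4)·-2.459) / (12) = -0.922
  y = (9 - (-4)·-0.922 - (4)·-2.459) / (-12) = -1.262
  z = (-10 - (-2.8)·-0.922 - (-1.6)·-1.262) / (5.4) = -2.704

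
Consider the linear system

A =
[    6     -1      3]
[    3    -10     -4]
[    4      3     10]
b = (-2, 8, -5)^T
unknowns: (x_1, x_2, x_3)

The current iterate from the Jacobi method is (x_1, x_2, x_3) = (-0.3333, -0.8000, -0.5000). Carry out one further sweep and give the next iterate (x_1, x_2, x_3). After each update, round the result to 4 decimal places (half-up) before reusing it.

One sweep:
  x_1 = (-2 - (-1)·-0.8000 - (3)·-0.5000) / (6) = -0.2167
  x_2 = (8 - (3)·-0.3333 - (-4)·-0.5000) / (-10) = -0.7000
  x_3 = (-5 - (4)·-0.3333 - (3)·-0.8000) / (10) = -0.1267

(-0.2167, -0.7000, -0.1267)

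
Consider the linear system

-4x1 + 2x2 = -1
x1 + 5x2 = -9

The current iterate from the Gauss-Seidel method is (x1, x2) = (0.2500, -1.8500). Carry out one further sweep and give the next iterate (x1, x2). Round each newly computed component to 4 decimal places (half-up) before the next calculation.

(-0.6750, -1.6650)

One sweep:
  x1 = (-1 - (2)·-1.8500) / (-4) = -0.6750
  x2 = (-9 - (1)·-0.6750) / (5) = -1.6650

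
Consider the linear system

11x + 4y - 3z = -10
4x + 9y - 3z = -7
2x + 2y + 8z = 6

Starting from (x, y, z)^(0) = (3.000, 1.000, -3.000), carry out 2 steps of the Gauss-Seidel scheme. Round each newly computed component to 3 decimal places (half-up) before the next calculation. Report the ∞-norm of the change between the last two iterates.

Iteration 1:
  x = (-10 - (4)·1.000 - (-3)·-3.000) / (11) = -2.091
  y = (-7 - (4)·-2.091 - (-3)·-3.000) / (9) = -0.848
  z = (6 - (2)·-2.091 - (2)·-0.848) / (8) = 1.485
Iteration 2:
  x = (-10 - (4)·-0.848 - (-3)·1.485) / (11) = -0.196
  y = (-7 - (4)·-0.196 - (-3)·1.485) / (9) = -0.196
  z = (6 - (2)·-0.196 - (2)·-0.196) / (8) = 0.848
Change: (1.895, 0.652, -0.637) → max |·| = 1.895

1.895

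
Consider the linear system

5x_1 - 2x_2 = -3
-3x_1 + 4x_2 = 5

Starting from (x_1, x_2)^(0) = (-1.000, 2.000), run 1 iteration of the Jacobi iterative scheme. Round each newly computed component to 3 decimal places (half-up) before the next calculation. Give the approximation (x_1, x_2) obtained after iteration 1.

(0.200, 0.500)

Iteration 1:
  x_1 = (-3 - (-2)·2.000) / (5) = 0.200
  x_2 = (5 - (-3)·-1.000) / (4) = 0.500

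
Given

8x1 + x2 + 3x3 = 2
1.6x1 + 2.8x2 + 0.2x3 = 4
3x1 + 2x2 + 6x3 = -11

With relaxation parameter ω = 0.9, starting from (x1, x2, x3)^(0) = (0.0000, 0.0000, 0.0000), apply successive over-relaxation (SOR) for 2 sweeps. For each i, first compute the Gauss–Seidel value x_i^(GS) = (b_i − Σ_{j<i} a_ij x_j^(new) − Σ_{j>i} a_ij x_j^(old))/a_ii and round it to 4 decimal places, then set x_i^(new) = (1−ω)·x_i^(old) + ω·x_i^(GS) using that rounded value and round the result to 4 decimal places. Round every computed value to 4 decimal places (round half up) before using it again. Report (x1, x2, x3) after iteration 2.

Iteration 1:
  x1: GS value = (2 - (1)·0.0000 - (3)·0.0000) / (8) = 0.2500;  x1 ← (1−ω)·0.0000 + ω·0.2500 = 0.2250
  x2: GS value = (4 - (1.6)·0.2250 - (0.2)·0.0000) / (2.8) = 1.3000;  x2 ← (1−ω)·0.0000 + ω·1.3000 = 1.1700
  x3: GS value = (-11 - (3)·0.2250 - (2)·1.1700) / (6) = -2.3358;  x3 ← (1−ω)·0.0000 + ω·-2.3358 = -2.1022
Iteration 2:
  x1: GS value = (2 - (1)·1.1700 - (3)·-2.1022) / (8) = 0.8921;  x1 ← (1−ω)·0.2250 + ω·0.8921 = 0.8254
  x2: GS value = (4 - (1.6)·0.8254 - (0.2)·-2.1022) / (2.8) = 1.1071;  x2 ← (1−ω)·1.1700 + ω·1.1071 = 1.1134
  x3: GS value = (-11 - (3)·0.8254 - (2)·1.1134) / (6) = -2.6172;  x3 ← (1−ω)·-2.1022 + ω·-2.6172 = -2.5657

(0.8254, 1.1134, -2.5657)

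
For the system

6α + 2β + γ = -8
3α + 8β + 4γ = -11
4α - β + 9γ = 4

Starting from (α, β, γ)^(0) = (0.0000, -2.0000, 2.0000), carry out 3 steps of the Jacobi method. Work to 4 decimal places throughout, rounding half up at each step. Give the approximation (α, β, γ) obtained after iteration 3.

Iteration 1:
  α = (-8 - (2)·-2.0000 - (1)·2.0000) / (6) = -1.0000
  β = (-11 - (3)·0.0000 - (4)·2.0000) / (8) = -2.3750
  γ = (4 - (4)·0.0000 - (-1)·-2.0000) / (9) = 0.2222
Iteration 2:
  α = (-8 - (2)·-2.3750 - (1)·0.2222) / (6) = -0.5787
  β = (-11 - (3)·-1.0000 - (4)·0.2222) / (8) = -1.1111
  γ = (4 - (4)·-1.0000 - (-1)·-2.3750) / (9) = 0.6250
Iteration 3:
  α = (-8 - (2)·-1.1111 - (1)·0.6250) / (6) = -1.0671
  β = (-11 - (3)·-0.5787 - (4)·0.6250) / (8) = -1.4705
  γ = (4 - (4)·-0.5787 - (-1)·-1.1111) / (9) = 0.5782

(-1.0671, -1.4705, 0.5782)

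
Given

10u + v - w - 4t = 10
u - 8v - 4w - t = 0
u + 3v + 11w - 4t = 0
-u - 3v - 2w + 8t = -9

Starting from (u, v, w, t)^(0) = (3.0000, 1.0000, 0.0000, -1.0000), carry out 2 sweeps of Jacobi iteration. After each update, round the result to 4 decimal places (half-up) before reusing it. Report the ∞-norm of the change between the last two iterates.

Iteration 1:
  u = (10 - (1)·1.0000 - (-1)·0.0000 - (-4)·-1.0000) / (10) = 0.5000
  v = (0 - (1)·3.0000 - (-4)·0.0000 - (-1)·-1.0000) / (-8) = 0.5000
  w = (0 - (1)·3.0000 - (3)·1.0000 - (-4)·-1.0000) / (11) = -0.9091
  t = (-9 - (-1)·3.0000 - (-3)·1.0000 - (-2)·0.0000) / (8) = -0.3750
Iteration 2:
  u = (10 - (1)·0.5000 - (-1)·-0.9091 - (-4)·-0.3750) / (10) = 0.7091
  v = (0 - (1)·0.5000 - (-4)·-0.9091 - (-1)·-0.3750) / (-8) = 0.5639
  w = (0 - (1)·0.5000 - (3)·0.5000 - (-4)·-0.3750) / (11) = -0.3182
  t = (-9 - (-1)·0.5000 - (-3)·0.5000 - (-2)·-0.9091) / (8) = -1.1023
Change: (0.2091, 0.0639, 0.5909, -0.7273) → max |·| = 0.7273

0.7273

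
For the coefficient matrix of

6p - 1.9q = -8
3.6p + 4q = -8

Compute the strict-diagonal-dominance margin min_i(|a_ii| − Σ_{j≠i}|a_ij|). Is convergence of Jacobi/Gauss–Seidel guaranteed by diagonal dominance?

row 1: |6| − (1.9) = 4.1
row 2: |4| − (3.6) = 0.4
minimum over rows = 0.4 → strictly diagonally dominant (convergence guaranteed)

0.4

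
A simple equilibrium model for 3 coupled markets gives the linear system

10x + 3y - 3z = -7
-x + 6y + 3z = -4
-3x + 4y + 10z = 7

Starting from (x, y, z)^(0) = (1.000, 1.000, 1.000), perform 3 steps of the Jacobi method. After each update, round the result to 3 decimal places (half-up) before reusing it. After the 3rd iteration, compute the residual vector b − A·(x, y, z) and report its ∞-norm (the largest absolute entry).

Iteration 1:
  x = (-7 - (3)·1.000 - (-3)·1.000) / (10) = -0.700
  y = (-4 - (-1)·1.000 - (3)·1.000) / (6) = -1.000
  z = (7 - (-3)·1.000 - (4)·1.000) / (10) = 0.600
Iteration 2:
  x = (-7 - (3)·-1.000 - (-3)·0.600) / (10) = -0.220
  y = (-4 - (-1)·-0.700 - (3)·0.600) / (6) = -1.083
  z = (7 - (-3)·-0.700 - (4)·-1.000) / (10) = 0.890
Iteration 3:
  x = (-7 - (3)·-1.083 - (-3)·0.890) / (10) = -0.108
  y = (-4 - (-1)·-0.220 - (3)·0.890) / (6) = -1.148
  z = (7 - (-3)·-0.220 - (4)·-1.083) / (10) = 1.067
Residual b − A·x = (0.725, -0.421, 0.598); ∞-norm = 0.725

0.725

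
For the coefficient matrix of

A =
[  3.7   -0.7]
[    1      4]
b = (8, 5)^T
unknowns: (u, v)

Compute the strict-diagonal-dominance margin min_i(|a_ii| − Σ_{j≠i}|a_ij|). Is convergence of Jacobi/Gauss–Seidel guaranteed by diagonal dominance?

row 1: |3.7| − (0.7) = 3
row 2: |4| − (1) = 3
minimum over rows = 3 → strictly diagonally dominant (convergence guaranteed)

3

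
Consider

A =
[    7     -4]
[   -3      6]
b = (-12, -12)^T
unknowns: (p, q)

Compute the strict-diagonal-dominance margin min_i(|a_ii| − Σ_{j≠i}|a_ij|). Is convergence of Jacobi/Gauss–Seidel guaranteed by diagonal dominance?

3

row 1: |7| − (4) = 3
row 2: |6| − (3) = 3
minimum over rows = 3 → strictly diagonally dominant (convergence guaranteed)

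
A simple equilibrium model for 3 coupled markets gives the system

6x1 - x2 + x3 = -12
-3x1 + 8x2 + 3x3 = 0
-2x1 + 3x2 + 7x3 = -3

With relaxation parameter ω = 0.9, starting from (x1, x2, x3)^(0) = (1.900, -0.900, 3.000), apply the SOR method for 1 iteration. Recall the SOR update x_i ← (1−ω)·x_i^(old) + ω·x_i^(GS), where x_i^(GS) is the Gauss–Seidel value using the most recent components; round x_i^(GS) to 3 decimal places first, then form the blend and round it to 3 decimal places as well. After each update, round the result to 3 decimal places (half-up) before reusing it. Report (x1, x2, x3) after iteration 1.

Iteration 1:
  x1: GS value = (-12 - (-1)·-0.900 - (1)·3.000) / (6) = -2.650;  x1 ← (1−ω)·1.900 + ω·-2.650 = -2.195
  x2: GS value = (0 - (-3)·-2.195 - (3)·3.000) / (8) = -1.948;  x2 ← (1−ω)·-0.900 + ω·-1.948 = -1.843
  x3: GS value = (-3 - (-2)·-2.195 - (3)·-1.843) / (7) = -0.266;  x3 ← (1−ω)·3.000 + ω·-0.266 = 0.061

(-2.195, -1.843, 0.061)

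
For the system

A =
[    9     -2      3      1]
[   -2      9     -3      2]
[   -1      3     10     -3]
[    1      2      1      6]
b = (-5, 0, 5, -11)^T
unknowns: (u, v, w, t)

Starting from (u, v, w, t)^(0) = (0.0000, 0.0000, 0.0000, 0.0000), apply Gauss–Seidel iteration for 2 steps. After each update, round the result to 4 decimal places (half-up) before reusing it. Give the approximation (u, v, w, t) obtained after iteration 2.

Iteration 1:
  u = (-5 - (-2)·0.0000 - (3)·0.0000 - (1)·0.0000) / (9) = -0.5556
  v = (0 - (-2)·-0.5556 - (-3)·0.0000 - (2)·0.0000) / (9) = -0.1235
  w = (5 - (-1)·-0.5556 - (3)·-0.1235 - (-3)·0.0000) / (10) = 0.4815
  t = (-11 - (1)·-0.5556 - (2)·-0.1235 - (1)·0.4815) / (6) = -1.7798
Iteration 2:
  u = (-5 - (-2)·-0.1235 - (3)·0.4815 - (1)·-1.7798) / (9) = -0.5457
  v = (0 - (-2)·-0.5457 - (-3)·0.4815 - (2)·-1.7798) / (9) = 0.4347
  w = (5 - (-1)·-0.5457 - (3)·0.4347 - (-3)·-1.7798) / (10) = -0.2189
  t = (-11 - (1)·-0.5457 - (2)·0.4347 - (1)·-0.2189) / (6) = -1.8508

(-0.5457, 0.4347, -0.2189, -1.8508)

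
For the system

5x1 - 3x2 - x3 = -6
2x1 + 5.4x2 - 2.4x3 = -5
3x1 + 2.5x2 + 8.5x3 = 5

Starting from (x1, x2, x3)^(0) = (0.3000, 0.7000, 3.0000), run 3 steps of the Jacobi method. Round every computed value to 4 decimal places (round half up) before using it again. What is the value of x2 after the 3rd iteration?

-0.3169

Iteration 1:
  x1 = (-6 - (-3)·0.7000 - (-1)·3.0000) / (5) = -0.1800
  x2 = (-5 - (2)·0.3000 - (-2.4)·3.0000) / (5.4) = 0.2963
  x3 = (5 - (3)·0.3000 - (2.5)·0.7000) / (8.5) = 0.2765
Iteration 2:
  x1 = (-6 - (-3)·0.2963 - (-1)·0.2765) / (5) = -0.9669
  x2 = (-5 - (2)·-0.1800 - (-2.4)·0.2765) / (5.4) = -0.7364
  x3 = (5 - (3)·-0.1800 - (2.5)·0.2963) / (8.5) = 0.5646
Iteration 3:
  x1 = (-6 - (-3)·-0.7364 - (-1)·0.5646) / (5) = -1.5289
  x2 = (-5 - (2)·-0.9669 - (-2.4)·0.5646) / (5.4) = -0.3169
  x3 = (5 - (3)·-0.9669 - (2.5)·-0.7364) / (8.5) = 1.1461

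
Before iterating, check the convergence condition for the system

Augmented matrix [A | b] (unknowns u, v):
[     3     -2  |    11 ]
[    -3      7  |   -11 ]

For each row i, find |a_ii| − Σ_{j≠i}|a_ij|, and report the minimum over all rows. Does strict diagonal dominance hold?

row 1: |3| − (2) = 1
row 2: |7| − (3) = 4
minimum over rows = 1 → strictly diagonally dominant (convergence guaranteed)

1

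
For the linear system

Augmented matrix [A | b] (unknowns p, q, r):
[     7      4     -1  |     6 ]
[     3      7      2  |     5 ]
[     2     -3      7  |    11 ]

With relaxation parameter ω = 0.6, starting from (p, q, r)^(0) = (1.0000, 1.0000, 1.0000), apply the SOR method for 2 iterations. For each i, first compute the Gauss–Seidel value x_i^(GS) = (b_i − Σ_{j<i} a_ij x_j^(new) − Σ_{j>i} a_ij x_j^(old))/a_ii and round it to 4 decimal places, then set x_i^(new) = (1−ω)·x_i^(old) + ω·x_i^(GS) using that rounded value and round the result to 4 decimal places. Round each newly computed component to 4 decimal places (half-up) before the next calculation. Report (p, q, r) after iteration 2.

(0.7260, 0.2047, 1.4133)

Iteration 1:
  p: GS value = (6 - (4)·1.0000 - (-1)·1.0000) / (7) = 0.4286;  p ← (1−ω)·1.0000 + ω·0.4286 = 0.6572
  q: GS value = (5 - (3)·0.6572 - (2)·1.0000) / (7) = 0.1469;  q ← (1−ω)·1.0000 + ω·0.1469 = 0.4881
  r: GS value = (11 - (2)·0.6572 - (-3)·0.4881) / (7) = 1.5928;  r ← (1−ω)·1.0000 + ω·1.5928 = 1.3557
Iteration 2:
  p: GS value = (6 - (4)·0.4881 - (-1)·1.3557) / (7) = 0.7719;  p ← (1−ω)·0.6572 + ω·0.7719 = 0.7260
  q: GS value = (5 - (3)·0.7260 - (2)·1.3557) / (7) = 0.0158;  q ← (1−ω)·0.4881 + ω·0.0158 = 0.2047
  r: GS value = (11 - (2)·0.7260 - (-3)·0.2047) / (7) = 1.4517;  r ← (1−ω)·1.3557 + ω·1.4517 = 1.4133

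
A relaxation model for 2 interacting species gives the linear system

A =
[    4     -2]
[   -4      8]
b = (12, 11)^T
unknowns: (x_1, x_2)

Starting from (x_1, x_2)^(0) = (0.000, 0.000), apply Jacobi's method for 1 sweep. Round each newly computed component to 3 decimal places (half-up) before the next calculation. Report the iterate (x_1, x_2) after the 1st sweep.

Iteration 1:
  x_1 = (12 - (-2)·0.000) / (4) = 3.000
  x_2 = (11 - (-4)·0.000) / (8) = 1.375

(3.000, 1.375)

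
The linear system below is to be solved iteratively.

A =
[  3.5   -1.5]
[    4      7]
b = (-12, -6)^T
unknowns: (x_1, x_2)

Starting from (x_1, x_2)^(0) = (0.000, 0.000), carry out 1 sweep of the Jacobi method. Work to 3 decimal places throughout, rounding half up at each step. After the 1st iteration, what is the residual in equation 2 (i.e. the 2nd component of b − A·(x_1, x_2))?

13.715

Iteration 1:
  x_1 = (-12 - (-1.5)·0.000) / (3.5) = -3.429
  x_2 = (-6 - (4)·0.000) / (7) = -0.857
Residual b − A·x = (-1.284, 13.715)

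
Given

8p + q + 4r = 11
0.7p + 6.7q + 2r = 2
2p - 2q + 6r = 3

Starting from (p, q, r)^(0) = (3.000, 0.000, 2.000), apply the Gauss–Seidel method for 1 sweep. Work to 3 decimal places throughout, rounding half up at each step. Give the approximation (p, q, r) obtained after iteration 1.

(0.375, -0.338, 0.262)

Iteration 1:
  p = (11 - (1)·0.000 - (4)·2.000) / (8) = 0.375
  q = (2 - (0.7)·0.375 - (2)·2.000) / (6.7) = -0.338
  r = (3 - (2)·0.375 - (-2)·-0.338) / (6) = 0.262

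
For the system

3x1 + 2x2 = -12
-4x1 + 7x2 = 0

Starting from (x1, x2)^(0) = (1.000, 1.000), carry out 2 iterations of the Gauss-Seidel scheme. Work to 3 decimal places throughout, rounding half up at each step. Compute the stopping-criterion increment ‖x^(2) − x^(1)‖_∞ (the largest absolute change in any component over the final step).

Iteration 1:
  x1 = (-12 - (2)·1.000) / (3) = -4.667
  x2 = (0 - (-4)·-4.667) / (7) = -2.667
Iteration 2:
  x1 = (-12 - (2)·-2.667) / (3) = -2.222
  x2 = (0 - (-4)·-2.222) / (7) = -1.270
Change: (2.445, 1.397) → max |·| = 2.445

2.445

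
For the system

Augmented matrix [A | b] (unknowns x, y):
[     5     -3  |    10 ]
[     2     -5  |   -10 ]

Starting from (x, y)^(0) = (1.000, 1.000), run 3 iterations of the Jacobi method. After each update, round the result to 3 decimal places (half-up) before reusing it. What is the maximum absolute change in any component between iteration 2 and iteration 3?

0.384

Iteration 1:
  x = (10 - (-3)·1.000) / (5) = 2.600
  y = (-10 - (2)·1.000) / (-5) = 2.400
Iteration 2:
  x = (10 - (-3)·2.400) / (5) = 3.440
  y = (-10 - (2)·2.600) / (-5) = 3.040
Iteration 3:
  x = (10 - (-3)·3.040) / (5) = 3.824
  y = (-10 - (2)·3.440) / (-5) = 3.376
Change: (0.384, 0.336) → max |·| = 0.384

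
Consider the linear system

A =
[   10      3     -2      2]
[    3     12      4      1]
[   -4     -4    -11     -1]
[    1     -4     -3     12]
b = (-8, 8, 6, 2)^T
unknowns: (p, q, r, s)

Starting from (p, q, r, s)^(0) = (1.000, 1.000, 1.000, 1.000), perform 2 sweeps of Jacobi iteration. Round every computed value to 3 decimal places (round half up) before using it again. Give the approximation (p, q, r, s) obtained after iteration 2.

(-1.206, 1.341, -0.206, -0.083)

Iteration 1:
  p = (-8 - (3)·1.000 - (-2)·1.000 - (2)·1.000) / (10) = -1.100
  q = (8 - (3)·1.000 - (4)·1.000 - (1)·1.000) / (12) = 0.000
  r = (6 - (-4)·1.000 - (-4)·1.000 - (-1)·1.000) / (-11) = -1.364
  s = (2 - (1)·1.000 - (-4)·1.000 - (-3)·1.000) / (12) = 0.667
Iteration 2:
  p = (-8 - (3)·0.000 - (-2)·-1.364 - (2)·0.667) / (10) = -1.206
  q = (8 - (3)·-1.100 - (4)·-1.364 - (1)·0.667) / (12) = 1.341
  r = (6 - (-4)·-1.100 - (-4)·0.000 - (-1)·0.667) / (-11) = -0.206
  s = (2 - (1)·-1.100 - (-4)·0.000 - (-3)·-1.364) / (12) = -0.083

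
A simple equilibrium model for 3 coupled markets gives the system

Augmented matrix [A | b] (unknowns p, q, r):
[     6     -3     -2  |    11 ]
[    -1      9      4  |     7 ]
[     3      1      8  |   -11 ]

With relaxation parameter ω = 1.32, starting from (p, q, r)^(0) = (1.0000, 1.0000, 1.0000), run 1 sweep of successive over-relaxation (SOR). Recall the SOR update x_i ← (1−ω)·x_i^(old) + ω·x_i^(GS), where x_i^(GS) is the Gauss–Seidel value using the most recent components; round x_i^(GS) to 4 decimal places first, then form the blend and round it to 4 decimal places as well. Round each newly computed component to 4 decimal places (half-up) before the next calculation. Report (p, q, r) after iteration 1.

(3.2000, 0.5893, -3.8163)

Iteration 1:
  p: GS value = (11 - (-3)·1.0000 - (-2)·1.0000) / (6) = 2.6667;  p ← (1−ω)·1.0000 + ω·2.6667 = 3.2000
  q: GS value = (7 - (-1)·3.2000 - (4)·1.0000) / (9) = 0.6889;  q ← (1−ω)·1.0000 + ω·0.6889 = 0.5893
  r: GS value = (-11 - (3)·3.2000 - (1)·0.5893) / (8) = -2.6487;  r ← (1−ω)·1.0000 + ω·-2.6487 = -3.8163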